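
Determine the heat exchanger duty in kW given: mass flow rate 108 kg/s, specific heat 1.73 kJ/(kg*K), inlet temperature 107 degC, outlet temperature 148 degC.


Q = m_dot * cp * delta_T
delta_T = 148 - 107 = 41 K
Q = 108 * 1.73 * 41
= 186.84 * 41
= 7660.44 kW

7660.44 kW


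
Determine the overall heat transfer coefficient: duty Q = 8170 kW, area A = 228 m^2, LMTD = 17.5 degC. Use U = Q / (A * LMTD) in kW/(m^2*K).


From Q = U*A*LMTD, U = Q / (A * LMTD)
U = 8170 / (228 * 17.5) = 8170 / 3990 = 2.048

2.048 kW/(m^2*K)


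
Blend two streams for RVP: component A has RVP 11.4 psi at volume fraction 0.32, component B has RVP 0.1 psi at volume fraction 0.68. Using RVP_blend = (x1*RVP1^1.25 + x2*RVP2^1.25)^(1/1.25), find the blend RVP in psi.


Chevron index: RVP_blend = (sum xi*RVPi^1.25)^(1/1.25)
RVP^1.25 terms: 0.32 * 11.4^1.25 + 0.68 * 0.1^1.25 = 6.74142
RVP_blend = 6.74142^(1/1.25) = 4.603

4.603 psi


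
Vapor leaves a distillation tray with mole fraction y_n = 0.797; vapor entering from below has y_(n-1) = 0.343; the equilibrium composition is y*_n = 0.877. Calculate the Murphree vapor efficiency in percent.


Murphree vapor efficiency: EMV = (y_n - y_(n-1)) / (y*_n - y_(n-1)) * 100
EMV = (0.797 - 0.343) / (0.877 - 0.343) * 100 = 0.454 / 0.534 * 100 = 85.02

85.02 %


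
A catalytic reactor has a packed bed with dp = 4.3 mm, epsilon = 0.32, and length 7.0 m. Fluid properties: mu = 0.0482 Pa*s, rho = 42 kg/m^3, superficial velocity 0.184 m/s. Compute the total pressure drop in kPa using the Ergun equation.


dp = 4.3 mm = 0.0043 m
Viscous term = 150*0.0482*0.184*(1-0.32)^2 / (0.0043^2*0.32^3) = 1015280
Inertial term = 1.75*42*0.184^2*(1-0.32) / (0.0043*0.32^3) = 12009.2
dP/L = 1015280 + 12009.2 = 1027290 Pa/m
dP = 1027290 * 7.0 / 1000 = 7191 kPa

7191 kPa


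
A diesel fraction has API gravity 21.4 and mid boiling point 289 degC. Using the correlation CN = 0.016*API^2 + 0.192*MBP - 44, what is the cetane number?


CN = 0.016 * 21.4^2 + 0.192 * 289 - 44
CN = 7.32736 + 55.488 - 44 = 18.81536

18.81536


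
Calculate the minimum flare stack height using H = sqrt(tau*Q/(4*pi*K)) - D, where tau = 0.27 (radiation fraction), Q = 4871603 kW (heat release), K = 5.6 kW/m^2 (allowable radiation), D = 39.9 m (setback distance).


tau*Q/(4*pi*K) = 0.27 * 4871603 / (4 * pi * 5.6) = 18691.2
sqrt(18691.2) = 136.716
H = 136.716 - 39.9 = 96.82

96.82 m


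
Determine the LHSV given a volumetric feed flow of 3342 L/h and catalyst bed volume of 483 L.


LHSV = volumetric feed rate / catalyst volume
= 3342 L/h / 483 L
= 6.919 h^-1

6.919 h^-1


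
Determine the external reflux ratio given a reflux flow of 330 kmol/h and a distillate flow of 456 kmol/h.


Reflux ratio definition: R = L / D (liquid returned / distillate withdrawn)
L = 330 kmol/h, D = 456 kmol/h
R = 330 / 456 = 0.7237

0.7237


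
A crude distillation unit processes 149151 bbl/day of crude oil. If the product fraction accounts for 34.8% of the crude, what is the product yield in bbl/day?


Crude throughput = 149151 bbl/day
Fraction yield = 34.8%
yield = throughput * fraction / 100
yield = 149151 * 34.8 / 100 = 51904.548

51904.548 bbl/day


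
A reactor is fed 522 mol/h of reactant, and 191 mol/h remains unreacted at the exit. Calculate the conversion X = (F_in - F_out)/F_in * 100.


X = (F_in - F_out) / F_in * 100
Moles reacted = 522 - 191 = 331
X = 331 / 522 * 100
= 0.6341 * 100
= 63.41 %

63.41 %


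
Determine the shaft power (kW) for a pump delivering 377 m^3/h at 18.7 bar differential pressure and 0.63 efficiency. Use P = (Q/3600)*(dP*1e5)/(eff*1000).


Q = 377 / 3600 = 0.104722 m^3/s
P = 0.104722 * (18.7 * 1e5) / 0.63 / 1000 = 310.8

310.8 kW


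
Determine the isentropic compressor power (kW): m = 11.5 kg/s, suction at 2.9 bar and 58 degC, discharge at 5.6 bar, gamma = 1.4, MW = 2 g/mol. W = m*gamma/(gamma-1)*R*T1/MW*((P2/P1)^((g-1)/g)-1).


Isentropic work: W = m*(gamma/(gamma-1))*(R*T1/MW)*((P2/P1)^((gamma-1)/gamma) - 1)
T1 = 58 + 273.15 = 331.15 K
Pressure ratio = 5.6 / 2.9 = 1.93103
Exponent = (1.4 - 1)/1.4 = 0.285714
(P2/P1)^exp - 1 = 1.93103^0.285714 - 1 = 0.206852
W = 11.5 * 1.4 / 0.4 * 8.314 * 331.15 / 2 * 0.206852 = 11460

11460 kW


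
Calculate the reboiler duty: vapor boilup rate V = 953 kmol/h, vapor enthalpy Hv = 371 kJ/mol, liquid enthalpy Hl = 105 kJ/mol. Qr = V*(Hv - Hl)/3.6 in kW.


Qr = 953 * (371 - 105) / 3.6 = 953 * 266 / 3.6 = 70420

70420 kW


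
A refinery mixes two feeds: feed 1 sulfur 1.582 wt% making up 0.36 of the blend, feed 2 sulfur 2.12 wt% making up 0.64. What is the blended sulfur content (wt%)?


Linear sulfur blending: S_blend = x1*S1 + x2*S2
Contribution 1: 0.36 * 1.582 = 0.56952 wt%
Contribution 2: 0.64 * 2.12 = 1.3568 wt%
S_blend = 0.56952 + 1.3568 = 1.92632

1.92632 wt%


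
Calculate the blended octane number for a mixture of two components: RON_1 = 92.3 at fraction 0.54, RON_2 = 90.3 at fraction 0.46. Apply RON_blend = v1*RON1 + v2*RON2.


Linear blending: RON_blend = sum(vi * RONi)
Contribution 1: 0.54 * 92.3 = 49.842
Contribution 2: 0.46 * 90.3 = 41.538
RON_blend = 49.842 + 41.538 = 91.38

91.38


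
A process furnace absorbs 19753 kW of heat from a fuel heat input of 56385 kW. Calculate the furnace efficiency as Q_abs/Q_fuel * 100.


Furnace efficiency = Q_absorbed / Q_fuel * 100
= 19753 / 56385 * 100 = 35.03

35.03 %


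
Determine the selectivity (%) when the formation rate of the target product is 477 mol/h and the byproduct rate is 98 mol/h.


Selectivity = desired / (desired + undesired) * 100
Total products = 477 + 98 = 575 mol/h
S = 477 / 575 * 100
= 0.8296 * 100
= 82.96 %

82.96 %


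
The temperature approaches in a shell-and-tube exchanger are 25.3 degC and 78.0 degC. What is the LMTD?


LMTD = (dT1 - dT2) / ln(dT1/dT2)
= (25.3 - 78.0) / ln(25.3 / 78.0) = -52.7 / -1.1259 = 46.81

46.81 degC


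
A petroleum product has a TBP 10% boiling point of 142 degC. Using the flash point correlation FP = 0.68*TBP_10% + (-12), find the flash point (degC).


FP = 0.68 * 142 + (-12) = 84.56

84.56 degC


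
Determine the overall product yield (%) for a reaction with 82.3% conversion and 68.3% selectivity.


Overall yield = conversion (%) * selectivity (%) / 100
Conversion = 82.3%, Selectivity = 68.3%
Y = 82.3 * 68.3 / 100
= 56.2109 %

56.2109 %


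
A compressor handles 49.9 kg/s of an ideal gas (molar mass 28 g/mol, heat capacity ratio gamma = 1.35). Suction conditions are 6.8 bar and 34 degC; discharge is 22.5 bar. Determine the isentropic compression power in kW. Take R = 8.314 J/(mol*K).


Isentropic work: W = m*(gamma/(gamma-1))*(R*T1/MW)*((P2/P1)^((gamma-1)/gamma) - 1)
T1 = 34 + 273.15 = 307.15 K
Pressure ratio = 22.5 / 6.8 = 3.30882
Exponent = (1.35 - 1)/1.35 = 0.259259
(P2/P1)^exp - 1 = 3.30882^0.259259 - 1 = 0.363735
W = 49.9 * 1.35 / 0.35 * 8.314 * 307.15 / 28 * 0.363735 = 6385

6385 kW


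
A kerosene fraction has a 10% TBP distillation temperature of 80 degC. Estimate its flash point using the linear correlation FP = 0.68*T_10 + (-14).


FP = 0.68 * 80 + (-14) = 40.4

40.4 degC


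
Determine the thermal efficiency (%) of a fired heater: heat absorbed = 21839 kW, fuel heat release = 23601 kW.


Furnace efficiency = Q_absorbed / Q_fuel * 100
= 21839 / 23601 * 100 = 92.53

92.53 %


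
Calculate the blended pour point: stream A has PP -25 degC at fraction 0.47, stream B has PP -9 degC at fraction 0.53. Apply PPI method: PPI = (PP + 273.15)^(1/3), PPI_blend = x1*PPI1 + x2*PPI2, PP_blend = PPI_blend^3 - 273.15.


PPI_1 = (-25 + 273.15)^(1/3) = 6.284028
PPI_2 = (-9 + 273.15)^(1/3) = 6.416283
PPI_blend = 0.47 * 6.284028 + 0.53 * 6.416283 = 6.354123
PP_blend = 6.354123^3 - 273.15 = 256.5469 - 273.15 = -16.6

-16.6 degC


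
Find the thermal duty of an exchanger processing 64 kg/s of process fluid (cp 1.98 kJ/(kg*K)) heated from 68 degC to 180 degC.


Q = m_dot * cp * delta_T
delta_T = 180 - 68 = 112 K
Q = 64 * 1.98 * 112
= 126.72 * 112
= 14192.64 kW

14192.64 kW


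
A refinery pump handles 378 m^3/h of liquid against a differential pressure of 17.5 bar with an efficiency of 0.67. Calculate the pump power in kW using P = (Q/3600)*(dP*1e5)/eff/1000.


Q = 378 / 3600 = 0.105 m^3/s
P = 0.105 * (17.5 * 1e5) / 0.67 / 1000 = 274.3

274.3 kW


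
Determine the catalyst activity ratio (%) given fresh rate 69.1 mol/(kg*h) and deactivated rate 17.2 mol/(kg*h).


Activity (%) = (rate_used / rate_fresh) * 100
rate_used = 17.2, rate_fresh = 69.1
= (17.2 / 69.1) * 100
= 0.2489 * 100 = 24.89

24.89 %


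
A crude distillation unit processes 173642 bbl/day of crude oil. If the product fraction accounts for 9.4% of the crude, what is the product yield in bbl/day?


Crude throughput = 173642 bbl/day
Fraction yield = 9.4%
yield = throughput * fraction / 100
yield = 173642 * 9.4 / 100 = 16322.348

16322.348 bbl/day


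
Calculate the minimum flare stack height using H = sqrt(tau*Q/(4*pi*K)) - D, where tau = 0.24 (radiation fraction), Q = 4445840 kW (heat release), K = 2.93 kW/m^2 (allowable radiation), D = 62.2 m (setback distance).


tau*Q/(4*pi*K) = 0.24 * 4445840 / (4 * pi * 2.93) = 28979.3
sqrt(28979.3) = 170.233
H = 170.233 - 62.2 = 108.0

108.0 m


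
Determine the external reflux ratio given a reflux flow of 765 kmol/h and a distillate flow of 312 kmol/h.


Reflux ratio definition: R = L / D (liquid returned / distillate withdrawn)
L = 765 kmol/h, D = 312 kmol/h
R = 765 / 312 = 2.452

2.452


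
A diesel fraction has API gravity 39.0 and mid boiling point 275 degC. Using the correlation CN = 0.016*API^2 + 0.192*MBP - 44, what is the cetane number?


CN = 0.016 * 39.0^2 + 0.192 * 275 - 44
CN = 24.336 + 52.8 - 44 = 33.136

33.136


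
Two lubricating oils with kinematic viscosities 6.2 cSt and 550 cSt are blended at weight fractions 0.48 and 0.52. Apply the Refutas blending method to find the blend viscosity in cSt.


Refutas method: VBN_i = 14.534*ln(ln(visc_i + 0.8)) + 10.975, blended linearly by mass fraction; since VBN is linear in VBI_i = ln(ln(visc_i + 0.8)) and the fractions sum to 1, blend VBI directly: visc = exp(exp(VBI_blend)) - 0.8
VBI_1 = ln(ln(6.2 + 0.8)) = 0.66573
VBI_2 = ln(ln(550 + 0.8)) = 1.84235
VBI_blend = 0.48 * 0.66573 + 0.52 * 1.84235 = 1.27757
visc_blend = exp(exp(1.27757)) - 0.8 = 35.36

35.36 cSt


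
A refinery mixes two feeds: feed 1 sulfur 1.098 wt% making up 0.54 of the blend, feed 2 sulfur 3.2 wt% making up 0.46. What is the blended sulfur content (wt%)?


Linear sulfur blending: S_blend = x1*S1 + x2*S2
Contribution 1: 0.54 * 1.098 = 0.59292 wt%
Contribution 2: 0.46 * 3.2 = 1.472 wt%
S_blend = 0.59292 + 1.472 = 2.06492

2.06492 wt%


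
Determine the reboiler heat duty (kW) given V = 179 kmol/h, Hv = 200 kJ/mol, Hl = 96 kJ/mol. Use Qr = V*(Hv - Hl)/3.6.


Qr = 179 * (200 - 96) / 3.6 = 179 * 104 / 3.6 = 5171

5171 kW


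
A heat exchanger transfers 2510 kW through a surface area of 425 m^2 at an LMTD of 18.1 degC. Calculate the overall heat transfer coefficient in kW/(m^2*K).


From Q = U*A*LMTD, U = Q / (A * LMTD)
U = 2510 / (425 * 18.1) = 2510 / 7692.5 = 0.3263

0.3263 kW/(m^2*K)


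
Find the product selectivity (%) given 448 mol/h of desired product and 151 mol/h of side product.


Selectivity = desired / (desired + undesired) * 100
Total products = 448 + 151 = 599 mol/h
S = 448 / 599 * 100
= 0.7479 * 100
= 74.79 %

74.79 %


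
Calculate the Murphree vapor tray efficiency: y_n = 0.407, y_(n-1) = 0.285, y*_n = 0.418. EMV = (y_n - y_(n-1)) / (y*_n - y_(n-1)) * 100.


Murphree vapor efficiency: EMV = (y_n - y_(n-1)) / (y*_n - y_(n-1)) * 100
EMV = (0.407 - 0.285) / (0.418 - 0.285) * 100 = 0.122 / 0.133 * 100 = 91.73

91.73 %


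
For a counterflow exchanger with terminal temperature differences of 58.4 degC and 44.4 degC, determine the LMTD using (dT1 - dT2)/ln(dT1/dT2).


LMTD = (dT1 - dT2) / ln(dT1/dT2)
= (58.4 - 44.4) / ln(58.4 / 44.4) = 14 / 0.274076 = 51.08

51.08 degC


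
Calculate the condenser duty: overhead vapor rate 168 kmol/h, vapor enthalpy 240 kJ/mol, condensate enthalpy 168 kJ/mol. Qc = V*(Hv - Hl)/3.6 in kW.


Qc = 168 * (240 - 168) / 3.6 = 168 * 72 / 3.6 = 3360

3360 kW


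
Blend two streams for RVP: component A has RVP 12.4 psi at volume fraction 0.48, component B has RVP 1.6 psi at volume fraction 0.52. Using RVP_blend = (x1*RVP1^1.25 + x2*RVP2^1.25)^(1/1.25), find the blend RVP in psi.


Chevron index: RVP_blend = (sum xi*RVPi^1.25)^(1/1.25)
RVP^1.25 terms: 0.48 * 12.4^1.25 + 0.52 * 1.6^1.25 = 12.1048
RVP_blend = 12.1048^(1/1.25) = 7.351

7.351 psi


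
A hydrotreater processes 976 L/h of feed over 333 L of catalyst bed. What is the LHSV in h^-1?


LHSV = volumetric feed rate / catalyst volume
= 976 L/h / 333 L
= 2.931 h^-1

2.931 h^-1


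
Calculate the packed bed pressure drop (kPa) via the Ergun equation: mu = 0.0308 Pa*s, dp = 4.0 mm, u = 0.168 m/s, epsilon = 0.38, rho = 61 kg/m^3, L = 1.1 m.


dp = 4.0 mm = 0.004 m
Viscous term = 150*0.0308*0.168*(1-0.38)^2 / (0.004^2*0.38^3) = 339832
Inertial term = 1.75*61*0.168^2*(1-0.38) / (0.004*0.38^3) = 8510.74
dP/L = 339832 + 8510.74 = 348343 Pa/m
dP = 348343 * 1.1 / 1000 = 383.2 kPa

383.2 kPa


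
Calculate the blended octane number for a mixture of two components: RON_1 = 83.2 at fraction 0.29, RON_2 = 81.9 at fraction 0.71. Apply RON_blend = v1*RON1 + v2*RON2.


Linear blending: RON_blend = sum(vi * RONi)
Contribution 1: 0.29 * 83.2 = 24.128
Contribution 2: 0.71 * 81.9 = 58.149
RON_blend = 24.128 + 58.149 = 82.277

82.277


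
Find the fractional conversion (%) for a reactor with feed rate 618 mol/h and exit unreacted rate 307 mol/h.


X = (F_in - F_out) / F_in * 100
Moles reacted = 618 - 307 = 311
X = 311 / 618 * 100
= 0.5032 * 100
= 50.32 %

50.32 %


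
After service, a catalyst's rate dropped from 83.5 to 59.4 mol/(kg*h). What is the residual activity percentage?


Activity (%) = (rate_used / rate_fresh) * 100
rate_used = 59.4, rate_fresh = 83.5
= (59.4 / 83.5) * 100
= 0.7114 * 100 = 71.14

71.14 %


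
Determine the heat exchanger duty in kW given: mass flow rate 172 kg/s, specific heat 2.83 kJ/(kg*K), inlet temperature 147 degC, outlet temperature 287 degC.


Q = m_dot * cp * delta_T
delta_T = 287 - 147 = 140 K
Q = 172 * 2.83 * 140
= 486.76 * 140
= 68146.4 kW

68146.4 kW


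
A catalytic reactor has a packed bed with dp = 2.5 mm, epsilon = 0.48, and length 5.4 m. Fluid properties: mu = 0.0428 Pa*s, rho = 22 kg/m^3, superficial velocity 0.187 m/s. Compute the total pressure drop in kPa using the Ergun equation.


dp = 2.5 mm = 0.0025 m
Viscous term = 150*0.0428*0.187*(1-0.48)^2 / (0.0025^2*0.48^3) = 469656
Inertial term = 1.75*22*0.187^2*(1-0.48) / (0.0025*0.48^3) = 2532.12
dP/L = 469656 + 2532.12 = 472188 Pa/m
dP = 472188 * 5.4 / 1000 = 2550 kPa

2550 kPa


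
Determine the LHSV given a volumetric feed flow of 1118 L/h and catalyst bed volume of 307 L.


LHSV = volumetric feed rate / catalyst volume
= 1118 L/h / 307 L
= 3.642 h^-1

3.642 h^-1


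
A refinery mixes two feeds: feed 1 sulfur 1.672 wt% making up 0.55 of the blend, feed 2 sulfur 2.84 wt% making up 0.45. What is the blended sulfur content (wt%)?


Linear sulfur blending: S_blend = x1*S1 + x2*S2
Contribution 1: 0.55 * 1.672 = 0.9196 wt%
Contribution 2: 0.45 * 2.84 = 1.278 wt%
S_blend = 0.9196 + 1.278 = 2.1976

2.1976 wt%


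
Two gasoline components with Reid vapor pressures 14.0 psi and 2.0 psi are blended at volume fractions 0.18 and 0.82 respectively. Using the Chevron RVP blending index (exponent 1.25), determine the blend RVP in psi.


Chevron index: RVP_blend = (sum xi*RVPi^1.25)^(1/1.25)
RVP^1.25 terms: 0.18 * 14.0^1.25 + 0.82 * 2.0^1.25 = 6.82483
RVP_blend = 6.82483^(1/1.25) = 4.648

4.648 psi


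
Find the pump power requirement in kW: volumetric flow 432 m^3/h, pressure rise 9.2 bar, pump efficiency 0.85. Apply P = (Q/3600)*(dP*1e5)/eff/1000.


Q = 432 / 3600 = 0.12 m^3/s
P = 0.12 * (9.2 * 1e5) / 0.85 / 1000 = 129.9

129.9 kW


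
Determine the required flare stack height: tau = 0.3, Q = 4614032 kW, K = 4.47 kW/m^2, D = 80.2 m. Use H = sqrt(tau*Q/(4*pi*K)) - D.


tau*Q/(4*pi*K) = 0.3 * 4614032 / (4 * pi * 4.47) = 24642.5
sqrt(24642.5) = 156.979
H = 156.979 - 80.2 = 76.78

76.78 m


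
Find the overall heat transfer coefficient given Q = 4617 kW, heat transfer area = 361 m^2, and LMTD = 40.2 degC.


From Q = U*A*LMTD, U = Q / (A * LMTD)
U = 4617 / (361 * 40.2) = 4617 / 14512.2 = 0.3181

0.3181 kW/(m^2*K)


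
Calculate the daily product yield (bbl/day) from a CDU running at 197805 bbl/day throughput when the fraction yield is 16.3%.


Crude throughput = 197805 bbl/day
Fraction yield = 16.3%
yield = throughput * fraction / 100
yield = 197805 * 16.3 / 100 = 32242.215

32242.215 bbl/day


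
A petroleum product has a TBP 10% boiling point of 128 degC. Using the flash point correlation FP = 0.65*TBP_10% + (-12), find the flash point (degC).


FP = 0.65 * 128 + (-12) = 71.2

71.2 degC


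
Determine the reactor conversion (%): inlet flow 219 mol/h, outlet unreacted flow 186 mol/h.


X = (F_in - F_out) / F_in * 100
Moles reacted = 219 - 186 = 33
X = 33 / 219 * 100
= 0.1507 * 100
= 15.07 %

15.07 %


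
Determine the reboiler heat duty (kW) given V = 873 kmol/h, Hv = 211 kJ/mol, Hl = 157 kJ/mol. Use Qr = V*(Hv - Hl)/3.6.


Qr = 873 * (211 - 157) / 3.6 = 873 * 54 / 3.6 = 13100

13100 kW


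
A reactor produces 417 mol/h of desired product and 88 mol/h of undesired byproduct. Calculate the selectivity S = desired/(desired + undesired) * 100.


Selectivity = desired / (desired + undesired) * 100
Total products = 417 + 88 = 505 mol/h
S = 417 / 505 * 100
= 0.8257 * 100
= 82.57 %

82.57 %


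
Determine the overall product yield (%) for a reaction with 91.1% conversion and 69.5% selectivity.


Overall yield = conversion (%) * selectivity (%) / 100
Conversion = 91.1%, Selectivity = 69.5%
Y = 91.1 * 69.5 / 100
= 63.3145 %

63.3145 %


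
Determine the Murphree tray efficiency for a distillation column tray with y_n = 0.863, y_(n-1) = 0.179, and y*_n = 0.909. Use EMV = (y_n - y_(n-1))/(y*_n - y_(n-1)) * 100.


Murphree vapor efficiency: EMV = (y_n - y_(n-1)) / (y*_n - y_(n-1)) * 100
EMV = (0.863 - 0.179) / (0.909 - 0.179) * 100 = 0.684 / 0.73 * 100 = 93.70

93.70 %


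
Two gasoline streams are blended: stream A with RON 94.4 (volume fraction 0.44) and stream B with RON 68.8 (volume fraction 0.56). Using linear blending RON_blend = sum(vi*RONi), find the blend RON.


Linear blending: RON_blend = sum(vi * RONi)
Contribution 1: 0.44 * 94.4 = 41.536
Contribution 2: 0.56 * 68.8 = 38.528
RON_blend = 41.536 + 38.528 = 80.064

80.064


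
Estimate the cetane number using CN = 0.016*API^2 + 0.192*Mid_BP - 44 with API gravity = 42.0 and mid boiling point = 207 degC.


CN = 0.016 * 42.0^2 + 0.192 * 207 - 44
CN = 28.224 + 39.744 - 44 = 23.968

23.968


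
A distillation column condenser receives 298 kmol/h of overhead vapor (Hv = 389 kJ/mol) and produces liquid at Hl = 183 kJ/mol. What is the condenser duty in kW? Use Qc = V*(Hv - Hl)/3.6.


Qc = 298 * (389 - 183) / 3.6 = 298 * 206 / 3.6 = 17050

17050 kW


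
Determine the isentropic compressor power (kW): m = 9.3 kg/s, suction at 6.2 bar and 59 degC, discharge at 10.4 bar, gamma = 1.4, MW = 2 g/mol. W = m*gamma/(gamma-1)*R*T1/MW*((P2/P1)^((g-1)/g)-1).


Isentropic work: W = m*(gamma/(gamma-1))*(R*T1/MW)*((P2/P1)^((gamma-1)/gamma) - 1)
T1 = 59 + 273.15 = 332.15 K
Pressure ratio = 10.4 / 6.2 = 1.67742
Exponent = (1.4 - 1)/1.4 = 0.285714
(P2/P1)^exp - 1 = 1.67742^0.285714 - 1 = 0.159267
W = 9.3 * 1.4 / 0.4 * 8.314 * 332.15 / 2 * 0.159267 = 7158

7158 kW


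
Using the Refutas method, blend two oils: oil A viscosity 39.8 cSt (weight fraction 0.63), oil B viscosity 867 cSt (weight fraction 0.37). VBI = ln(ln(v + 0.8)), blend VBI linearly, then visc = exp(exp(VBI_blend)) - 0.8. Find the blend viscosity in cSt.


Refutas method: VBN_i = 14.534*ln(ln(visc_i + 0.8)) + 10.975, blended linearly by mass fraction; since VBN is linear in VBI_i = ln(ln(visc_i + 0.8)) and the fractions sum to 1, blend VBI directly: visc = exp(exp(VBI_blend)) - 0.8
VBI_1 = ln(ln(39.8 + 0.8)) = 1.30935
VBI_2 = ln(ln(867 + 0.8)) = 1.9119
VBI_blend = 0.63 * 1.30935 + 0.37 * 1.9119 = 1.53229
visc_blend = exp(exp(1.53229)) - 0.8 = 101.6

101.6 cSt


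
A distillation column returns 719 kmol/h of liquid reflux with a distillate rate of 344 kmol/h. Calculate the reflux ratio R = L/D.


Reflux ratio definition: R = L / D (liquid returned / distillate withdrawn)
L = 719 kmol/h, D = 344 kmol/h
R = 719 / 344 = 2.090

2.090


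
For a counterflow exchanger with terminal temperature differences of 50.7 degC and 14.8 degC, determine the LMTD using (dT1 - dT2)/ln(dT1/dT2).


LMTD = (dT1 - dT2) / ln(dT1/dT2)
= (50.7 - 14.8) / ln(50.7 / 14.8) = 35.9 / 1.2313 = 29.16

29.16 degC


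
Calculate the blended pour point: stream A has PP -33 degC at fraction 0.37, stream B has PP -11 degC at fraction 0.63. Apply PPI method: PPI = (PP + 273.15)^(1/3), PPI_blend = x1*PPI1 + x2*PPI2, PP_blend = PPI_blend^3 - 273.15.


PPI_1 = (-33 + 273.15)^(1/3) = 6.215759
PPI_2 = (-11 + 273.15)^(1/3) = 6.400049
PPI_blend = 0.37 * 6.215759 + 0.63 * 6.400049 = 6.331862
PP_blend = 6.331862^3 - 273.15 = 253.86 - 273.15 = -19.29

-19.29 degC


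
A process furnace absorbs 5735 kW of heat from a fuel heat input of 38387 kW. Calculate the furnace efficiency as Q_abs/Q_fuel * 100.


Furnace efficiency = Q_absorbed / Q_fuel * 100
= 5735 / 38387 * 100 = 14.94

14.94 %


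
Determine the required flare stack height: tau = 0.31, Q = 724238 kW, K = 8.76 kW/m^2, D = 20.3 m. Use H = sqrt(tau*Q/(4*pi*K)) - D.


tau*Q/(4*pi*K) = 0.31 * 724238 / (4 * pi * 8.76) = 2039.52
sqrt(2039.52) = 45.161
H = 45.161 - 20.3 = 24.86

24.86 m


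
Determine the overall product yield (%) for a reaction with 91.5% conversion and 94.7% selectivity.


Overall yield = conversion (%) * selectivity (%) / 100
Conversion = 91.5%, Selectivity = 94.7%
Y = 91.5 * 94.7 / 100
= 86.6505 %

86.6505 %


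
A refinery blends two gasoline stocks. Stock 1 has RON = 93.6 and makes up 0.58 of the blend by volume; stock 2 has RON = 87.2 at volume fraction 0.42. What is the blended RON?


Linear blending: RON_blend = sum(vi * RONi)
Contribution 1: 0.58 * 93.6 = 54.288
Contribution 2: 0.42 * 87.2 = 36.624
RON_blend = 54.288 + 36.624 = 90.912

90.912


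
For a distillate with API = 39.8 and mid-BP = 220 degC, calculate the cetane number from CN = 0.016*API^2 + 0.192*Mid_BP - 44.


CN = 0.016 * 39.8^2 + 0.192 * 220 - 44
CN = 25.34464 + 42.24 - 44 = 23.58464

23.58464


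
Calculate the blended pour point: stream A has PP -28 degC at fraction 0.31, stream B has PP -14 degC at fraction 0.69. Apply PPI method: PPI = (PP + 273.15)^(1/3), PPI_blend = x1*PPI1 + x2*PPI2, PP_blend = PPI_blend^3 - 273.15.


PPI_1 = (-28 + 273.15)^(1/3) = 6.258601
PPI_2 = (-14 + 273.15)^(1/3) = 6.375541
PPI_blend = 0.31 * 6.258601 + 0.69 * 6.375541 = 6.33929
PP_blend = 6.33929^3 - 273.15 = 254.7545 - 273.15 = -18.4

-18.4 degC


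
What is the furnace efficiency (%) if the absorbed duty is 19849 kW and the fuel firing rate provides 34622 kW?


Furnace efficiency = Q_absorbed / Q_fuel * 100
= 19849 / 34622 * 100 = 57.33

57.33 %


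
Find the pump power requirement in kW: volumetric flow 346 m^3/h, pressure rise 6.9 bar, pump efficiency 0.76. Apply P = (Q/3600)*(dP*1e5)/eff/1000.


Q = 346 / 3600 = 0.0961111 m^3/s
P = 0.0961111 * (6.9 * 1e5) / 0.76 / 1000 = 87.26

87.26 kW


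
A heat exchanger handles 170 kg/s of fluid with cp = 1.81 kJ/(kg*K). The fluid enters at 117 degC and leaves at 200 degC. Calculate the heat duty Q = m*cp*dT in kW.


Q = m_dot * cp * delta_T
delta_T = 200 - 117 = 83 K
Q = 170 * 1.81 * 83
= 307.7 * 83
= 25539.1 kW

25539.1 kW


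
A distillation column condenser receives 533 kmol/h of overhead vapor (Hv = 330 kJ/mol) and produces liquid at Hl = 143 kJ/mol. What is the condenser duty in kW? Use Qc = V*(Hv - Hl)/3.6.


Qc = 533 * (330 - 143) / 3.6 = 533 * 187 / 3.6 = 27690

27690 kW


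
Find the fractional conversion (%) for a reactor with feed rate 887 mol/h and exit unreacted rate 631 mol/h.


X = (F_in - F_out) / F_in * 100
Moles reacted = 887 - 631 = 256
X = 256 / 887 * 100
= 0.2886 * 100
= 28.86 %

28.86 %


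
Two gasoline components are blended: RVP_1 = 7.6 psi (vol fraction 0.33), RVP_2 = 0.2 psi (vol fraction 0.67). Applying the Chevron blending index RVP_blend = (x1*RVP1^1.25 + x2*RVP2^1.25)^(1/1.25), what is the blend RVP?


Chevron index: RVP_blend = (sum xi*RVPi^1.25)^(1/1.25)
RVP^1.25 terms: 0.33 * 7.6^1.25 + 0.67 * 0.2^1.25 = 4.2538
RVP_blend = 4.2538^(1/1.25) = 3.184

3.184 psi


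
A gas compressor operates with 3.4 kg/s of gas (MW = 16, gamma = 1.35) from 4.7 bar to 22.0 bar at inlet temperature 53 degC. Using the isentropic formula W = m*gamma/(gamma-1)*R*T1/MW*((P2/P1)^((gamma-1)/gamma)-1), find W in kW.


Isentropic work: W = m*(gamma/(gamma-1))*(R*T1/MW)*((P2/P1)^((gamma-1)/gamma) - 1)
T1 = 53 + 273.15 = 326.15 K
Pressure ratio = 22.0 / 4.7 = 4.68085
Exponent = (1.35 - 1)/1.35 = 0.259259
(P2/P1)^exp - 1 = 4.68085^0.259259 - 1 = 0.492065
W = 3.4 * 1.35 / 0.35 * 8.314 * 326.15 / 16 * 0.492065 = 1094

1094 kW


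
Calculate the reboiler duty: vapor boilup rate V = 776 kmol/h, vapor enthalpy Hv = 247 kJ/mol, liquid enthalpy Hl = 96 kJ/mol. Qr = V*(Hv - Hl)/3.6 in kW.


Qr = 776 * (247 - 96) / 3.6 = 776 * 151 / 3.6 = 32550

32550 kW


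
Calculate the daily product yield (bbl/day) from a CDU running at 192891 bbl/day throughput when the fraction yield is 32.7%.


Crude throughput = 192891 bbl/day
Fraction yield = 32.7%
yield = throughput * fraction / 100
yield = 192891 * 32.7 / 100 = 63075.357

63075.357 bbl/day


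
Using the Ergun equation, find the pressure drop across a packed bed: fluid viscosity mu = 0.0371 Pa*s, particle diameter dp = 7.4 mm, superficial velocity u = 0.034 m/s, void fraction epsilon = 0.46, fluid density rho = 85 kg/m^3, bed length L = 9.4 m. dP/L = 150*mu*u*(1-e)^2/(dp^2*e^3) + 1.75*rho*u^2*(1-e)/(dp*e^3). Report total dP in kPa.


dp = 7.4 mm = 0.0074 m
Viscous term = 150*0.0371*0.034*(1-0.46)^2 / (0.0074^2*0.46^3) = 10351.3
Inertial term = 1.75*85*0.034^2*(1-0.46) / (0.0074*0.46^3) = 128.915
dP/L = 10351.3 + 128.915 = 10480.2 Pa/m
dP = 10480.2 * 9.4 / 1000 = 98.51 kPa

98.51 kPa


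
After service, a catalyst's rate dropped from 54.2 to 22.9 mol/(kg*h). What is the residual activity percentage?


Activity (%) = (rate_used / rate_fresh) * 100
rate_used = 22.9, rate_fresh = 54.2
= (22.9 / 54.2) * 100
= 0.4225 * 100 = 42.25

42.25 %


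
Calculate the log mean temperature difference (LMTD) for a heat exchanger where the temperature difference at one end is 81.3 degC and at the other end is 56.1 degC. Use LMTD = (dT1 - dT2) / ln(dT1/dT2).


LMTD = (dT1 - dT2) / ln(dT1/dT2)
= (81.3 - 56.1) / ln(81.3 / 56.1) = 25.2 / 0.37101 = 67.92

67.92 degC


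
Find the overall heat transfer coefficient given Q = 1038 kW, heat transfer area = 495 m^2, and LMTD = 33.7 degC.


From Q = U*A*LMTD, U = Q / (A * LMTD)
U = 1038 / (495 * 33.7) = 1038 / 16681.5 = 0.06222

0.06222 kW/(m^2*K)


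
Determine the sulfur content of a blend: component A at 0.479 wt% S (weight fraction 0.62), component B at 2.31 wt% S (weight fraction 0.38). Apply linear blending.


Linear sulfur blending: S_blend = x1*S1 + x2*S2
Contribution 1: 0.62 * 0.479 = 0.29698 wt%
Contribution 2: 0.38 * 2.31 = 0.8778 wt%
S_blend = 0.29698 + 0.8778 = 1.17478

1.17478 wt%


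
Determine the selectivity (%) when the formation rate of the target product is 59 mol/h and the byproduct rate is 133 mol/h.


Selectivity = desired / (desired + undesired) * 100
Total products = 59 + 133 = 192 mol/h
S = 59 / 192 * 100
= 0.3073 * 100
= 30.73 %

30.73 %


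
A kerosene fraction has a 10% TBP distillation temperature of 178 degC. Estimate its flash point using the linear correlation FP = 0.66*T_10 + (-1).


FP = 0.66 * 178 + (-1) = 116.48

116.48 degC


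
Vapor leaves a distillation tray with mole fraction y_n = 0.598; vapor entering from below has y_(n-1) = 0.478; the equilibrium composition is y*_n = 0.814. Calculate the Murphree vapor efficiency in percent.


Murphree vapor efficiency: EMV = (y_n - y_(n-1)) / (y*_n - y_(n-1)) * 100
EMV = (0.598 - 0.478) / (0.814 - 0.478) * 100 = 0.12 / 0.336 * 100 = 35.71

35.71 %


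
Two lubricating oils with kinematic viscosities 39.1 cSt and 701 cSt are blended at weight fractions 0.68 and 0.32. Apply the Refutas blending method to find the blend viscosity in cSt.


Refutas method: VBN_i = 14.534*ln(ln(visc_i + 0.8)) + 10.975, blended linearly by mass fraction; since VBN is linear in VBI_i = ln(ln(visc_i + 0.8)) and the fractions sum to 1, blend VBI directly: visc = exp(exp(VBI_blend)) - 0.8
VBI_1 = ln(ln(39.1 + 0.8)) = 1.30464
VBI_2 = ln(ln(701 + 0.8)) = 1.88002
VBI_blend = 0.68 * 1.30464 + 0.32 * 1.88002 = 1.48876
visc_blend = exp(exp(1.48876)) - 0.8 = 83.27

83.27 cSt


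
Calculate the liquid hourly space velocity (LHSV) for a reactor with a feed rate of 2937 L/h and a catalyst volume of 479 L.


LHSV = volumetric feed rate / catalyst volume
= 2937 L/h / 479 L
= 6.132 h^-1

6.132 h^-1


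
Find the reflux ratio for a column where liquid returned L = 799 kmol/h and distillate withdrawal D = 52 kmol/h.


Reflux ratio definition: R = L / D (liquid returned / distillate withdrawn)
L = 799 kmol/h, D = 52 kmol/h
R = 799 / 52 = 15.37

15.37


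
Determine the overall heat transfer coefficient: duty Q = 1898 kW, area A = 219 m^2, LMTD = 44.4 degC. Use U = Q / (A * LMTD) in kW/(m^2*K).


From Q = U*A*LMTD, U = Q / (A * LMTD)
U = 1898 / (219 * 44.4) = 1898 / 9723.6 = 0.1952

0.1952 kW/(m^2*K)


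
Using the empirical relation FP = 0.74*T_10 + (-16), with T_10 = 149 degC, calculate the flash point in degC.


FP = 0.74 * 149 + (-16) = 94.26

94.26 degC


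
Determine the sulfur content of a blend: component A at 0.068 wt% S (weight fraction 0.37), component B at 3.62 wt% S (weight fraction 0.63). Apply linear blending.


Linear sulfur blending: S_blend = x1*S1 + x2*S2
Contribution 1: 0.37 * 0.068 = 0.02516 wt%
Contribution 2: 0.63 * 3.62 = 2.2806 wt%
S_blend = 0.02516 + 2.2806 = 2.30576

2.30576 wt%


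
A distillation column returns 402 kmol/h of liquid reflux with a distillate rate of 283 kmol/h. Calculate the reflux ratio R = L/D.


Reflux ratio definition: R = L / D (liquid returned / distillate withdrawn)
L = 402 kmol/h, D = 283 kmol/h
R = 402 / 283 = 1.420

1.420


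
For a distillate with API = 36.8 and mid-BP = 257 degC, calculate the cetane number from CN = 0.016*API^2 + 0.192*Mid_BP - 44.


CN = 0.016 * 36.8^2 + 0.192 * 257 - 44
CN = 21.66784 + 49.344 - 44 = 27.01184

27.01184


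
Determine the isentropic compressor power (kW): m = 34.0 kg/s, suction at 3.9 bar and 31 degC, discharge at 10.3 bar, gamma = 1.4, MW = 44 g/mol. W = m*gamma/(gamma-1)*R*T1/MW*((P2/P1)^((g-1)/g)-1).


Isentropic work: W = m*(gamma/(gamma-1))*(R*T1/MW)*((P2/P1)^((gamma-1)/gamma) - 1)
T1 = 31 + 273.15 = 304.15 K
Pressure ratio = 10.3 / 3.9 = 2.64103
Exponent = (1.4 - 1)/1.4 = 0.285714
(P2/P1)^exp - 1 = 2.64103^0.285714 - 1 = 0.319795
W = 34.0 * 1.4 / 0.4 * 8.314 * 304.15 / 44 * 0.319795 = 2187

2187 kW


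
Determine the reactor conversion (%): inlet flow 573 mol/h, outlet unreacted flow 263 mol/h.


X = (F_in - F_out) / F_in * 100
Moles reacted = 573 - 263 = 310
X = 310 / 573 * 100
= 0.5410 * 100
= 54.10 %

54.10 %


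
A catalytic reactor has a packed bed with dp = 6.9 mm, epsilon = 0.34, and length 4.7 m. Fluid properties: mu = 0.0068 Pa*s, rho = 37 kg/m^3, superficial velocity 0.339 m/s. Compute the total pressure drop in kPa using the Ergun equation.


dp = 6.9 mm = 0.0069 m
Viscous term = 150*0.0068*0.339*(1-0.34)^2 / (0.0069^2*0.34^3) = 80492
Inertial term = 1.75*37*0.339^2*(1-0.34) / (0.0069*0.34^3) = 18109.1
dP/L = 80492 + 18109.1 = 98601.1 Pa/m
dP = 98601.1 * 4.7 / 1000 = 463.4 kPa

463.4 kPa


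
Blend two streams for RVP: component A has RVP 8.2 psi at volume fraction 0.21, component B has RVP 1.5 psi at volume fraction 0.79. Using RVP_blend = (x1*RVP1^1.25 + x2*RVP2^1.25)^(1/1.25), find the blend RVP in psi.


Chevron index: RVP_blend = (sum xi*RVPi^1.25)^(1/1.25)
RVP^1.25 terms: 0.21 * 8.2^1.25 + 0.79 * 1.5^1.25 = 4.2254
RVP_blend = 4.2254^(1/1.25) = 3.167

3.167 psi


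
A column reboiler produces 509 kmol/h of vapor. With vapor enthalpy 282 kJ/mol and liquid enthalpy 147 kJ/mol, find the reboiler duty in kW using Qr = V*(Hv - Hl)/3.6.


Qr = 509 * (282 - 147) / 3.6 = 509 * 135 / 3.6 = 19090

19090 kW


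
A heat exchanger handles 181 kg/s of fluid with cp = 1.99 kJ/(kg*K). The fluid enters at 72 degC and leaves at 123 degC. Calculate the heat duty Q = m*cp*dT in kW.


Q = m_dot * cp * delta_T
delta_T = 123 - 72 = 51 K
Q = 181 * 1.99 * 51
= 360.19 * 51
= 18369.69 kW

18369.69 kW


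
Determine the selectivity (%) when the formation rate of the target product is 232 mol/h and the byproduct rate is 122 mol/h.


Selectivity = desired / (desired + undesired) * 100
Total products = 232 + 122 = 354 mol/h
S = 232 / 354 * 100
= 0.6554 * 100
= 65.54 %

65.54 %


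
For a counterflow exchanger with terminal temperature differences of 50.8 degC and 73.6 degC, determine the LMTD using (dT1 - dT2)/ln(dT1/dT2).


LMTD = (dT1 - dT2) / ln(dT1/dT2)
= (50.8 - 73.6) / ln(50.8 / 73.6) = -22.8 / -0.370749 = 61.50

61.50 degC


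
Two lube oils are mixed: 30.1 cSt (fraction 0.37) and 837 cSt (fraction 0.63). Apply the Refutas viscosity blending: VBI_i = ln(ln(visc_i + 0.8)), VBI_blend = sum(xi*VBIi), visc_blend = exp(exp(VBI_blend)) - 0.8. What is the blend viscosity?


Refutas method: VBN_i = 14.534*ln(ln(visc_i + 0.8)) + 10.975, blended linearly by mass fraction; since VBN is linear in VBI_i = ln(ln(visc_i + 0.8)) and the fractions sum to 1, blend VBI directly: visc = exp(exp(VBI_blend)) - 0.8
VBI_1 = ln(ln(30.1 + 0.8)) = 1.23278
VBI_2 = ln(ln(837 + 0.8)) = 1.90669
VBI_blend = 0.37 * 1.23278 + 0.63 * 1.90669 = 1.65734
visc_blend = exp(exp(1.65734)) - 0.8 = 188.9

188.9 cSt


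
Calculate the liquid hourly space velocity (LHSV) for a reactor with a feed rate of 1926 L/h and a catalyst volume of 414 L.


LHSV = volumetric feed rate / catalyst volume
= 1926 L/h / 414 L
= 4.652 h^-1

4.652 h^-1


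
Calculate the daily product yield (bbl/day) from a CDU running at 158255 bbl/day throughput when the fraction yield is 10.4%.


Crude throughput = 158255 bbl/day
Fraction yield = 10.4%
yield = throughput * fraction / 100
yield = 158255 * 10.4 / 100 = 16458.52

16458.52 bbl/day


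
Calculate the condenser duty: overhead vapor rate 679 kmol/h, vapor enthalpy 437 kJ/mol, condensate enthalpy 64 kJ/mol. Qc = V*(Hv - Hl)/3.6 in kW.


Qc = 679 * (437 - 64) / 3.6 = 679 * 373 / 3.6 = 70350

70350 kW


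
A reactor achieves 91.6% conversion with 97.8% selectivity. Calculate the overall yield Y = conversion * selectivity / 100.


Overall yield = conversion (%) * selectivity (%) / 100
Conversion = 91.6%, Selectivity = 97.8%
Y = 91.6 * 97.8 / 100
= 89.5848 %

89.5848 %


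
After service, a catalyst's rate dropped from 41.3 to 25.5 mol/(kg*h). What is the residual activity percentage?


Activity (%) = (rate_used / rate_fresh) * 100
rate_used = 25.5, rate_fresh = 41.3
= (25.5 / 41.3) * 100
= 0.6174 * 100 = 61.74

61.74 %


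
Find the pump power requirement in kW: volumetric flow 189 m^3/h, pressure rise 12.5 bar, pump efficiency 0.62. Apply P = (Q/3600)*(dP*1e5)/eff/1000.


Q = 189 / 3600 = 0.0525 m^3/s
P = 0.0525 * (12.5 * 1e5) / 0.62 / 1000 = 105.8

105.8 kW


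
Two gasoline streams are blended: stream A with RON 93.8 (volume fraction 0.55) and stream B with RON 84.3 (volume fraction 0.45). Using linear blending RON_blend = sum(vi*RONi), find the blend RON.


Linear blending: RON_blend = sum(vi * RONi)
Contribution 1: 0.55 * 93.8 = 51.59
Contribution 2: 0.45 * 84.3 = 37.935
RON_blend = 51.59 + 37.935 = 89.525

89.525


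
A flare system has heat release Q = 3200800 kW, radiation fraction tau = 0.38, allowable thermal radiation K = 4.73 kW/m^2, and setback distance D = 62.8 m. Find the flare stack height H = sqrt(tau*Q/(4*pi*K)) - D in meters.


tau*Q/(4*pi*K) = 0.38 * 3200800 / (4 * pi * 4.73) = 20463.1
sqrt(20463.1) = 143.049
H = 143.049 - 62.8 = 80.25

80.25 m


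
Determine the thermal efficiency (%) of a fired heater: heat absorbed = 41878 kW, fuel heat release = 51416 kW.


Furnace efficiency = Q_absorbed / Q_fuel * 100
= 41878 / 51416 * 100 = 81.45

81.45 %


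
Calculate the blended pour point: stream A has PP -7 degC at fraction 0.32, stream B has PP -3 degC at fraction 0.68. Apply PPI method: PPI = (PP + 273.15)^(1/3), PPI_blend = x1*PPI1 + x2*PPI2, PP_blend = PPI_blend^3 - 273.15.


PPI_1 = (-7 + 273.15)^(1/3) = 6.432436
PPI_2 = (-3 + 273.15)^(1/3) = 6.464501
PPI_blend = 0.32 * 6.432436 + 0.68 * 6.464501 = 6.45424
PP_blend = 6.45424^3 - 273.15 = 268.8657 - 273.15 = -4.28

-4.28 degC


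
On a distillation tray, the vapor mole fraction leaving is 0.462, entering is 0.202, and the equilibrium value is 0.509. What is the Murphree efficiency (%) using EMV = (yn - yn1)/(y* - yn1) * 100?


Murphree vapor efficiency: EMV = (y_n - y_(n-1)) / (y*_n - y_(n-1)) * 100
EMV = (0.462 - 0.202) / (0.509 - 0.202) * 100 = 0.26 / 0.307 * 100 = 84.69

84.69 %


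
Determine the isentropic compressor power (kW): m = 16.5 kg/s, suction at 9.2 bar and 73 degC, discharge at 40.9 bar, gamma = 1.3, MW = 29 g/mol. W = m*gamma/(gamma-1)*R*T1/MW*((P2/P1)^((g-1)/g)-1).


Isentropic work: W = m*(gamma/(gamma-1))*(R*T1/MW)*((P2/P1)^((gamma-1)/gamma) - 1)
T1 = 73 + 273.15 = 346.15 K
Pressure ratio = 40.9 / 9.2 = 4.44565
Exponent = (1.3 - 1)/1.3 = 0.230769
(P2/P1)^exp - 1 = 4.44565^0.230769 - 1 = 0.410988
W = 16.5 * 1.3 / 0.3 * 8.314 * 346.15 / 29 * 0.410988 = 2916

2916 kW


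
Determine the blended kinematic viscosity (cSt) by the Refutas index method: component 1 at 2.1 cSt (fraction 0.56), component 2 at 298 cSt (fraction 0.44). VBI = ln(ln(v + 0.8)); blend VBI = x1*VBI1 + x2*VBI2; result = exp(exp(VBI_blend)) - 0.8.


Refutas method: VBN_i = 14.534*ln(ln(visc_i + 0.8)) + 10.975, blended linearly by mass fraction; since VBN is linear in VBI_i = ln(ln(visc_i + 0.8)) and the fractions sum to 1, blend VBI directly: visc = exp(exp(VBI_blend)) - 0.8
VBI_1 = ln(ln(2.1 + 0.8)) = 0.0627032
VBI_2 = ln(ln(298 + 0.8)) = 1.74043
VBI_blend = 0.56 * 0.0627032 + 0.44 * 1.74043 = 0.800903
visc_blend = exp(exp(0.800903)) - 0.8 = 8.477

8.477 cSt


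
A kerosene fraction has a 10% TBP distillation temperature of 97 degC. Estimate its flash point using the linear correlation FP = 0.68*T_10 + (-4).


FP = 0.68 * 97 + (-4) = 61.96

61.96 degC


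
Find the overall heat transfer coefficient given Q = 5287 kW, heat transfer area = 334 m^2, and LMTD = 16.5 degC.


From Q = U*A*LMTD, U = Q / (A * LMTD)
U = 5287 / (334 * 16.5) = 5287 / 5511 = 0.9594

0.9594 kW/(m^2*K)


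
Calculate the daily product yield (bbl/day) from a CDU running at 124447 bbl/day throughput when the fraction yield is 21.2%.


Crude throughput = 124447 bbl/day
Fraction yield = 21.2%
yield = throughput * fraction / 100
yield = 124447 * 21.2 / 100 = 26382.764

26382.764 bbl/day


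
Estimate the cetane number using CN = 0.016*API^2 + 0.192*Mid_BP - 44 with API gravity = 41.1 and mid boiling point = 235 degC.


CN = 0.016 * 41.1^2 + 0.192 * 235 - 44
CN = 27.02736 + 45.12 - 44 = 28.14736

28.14736


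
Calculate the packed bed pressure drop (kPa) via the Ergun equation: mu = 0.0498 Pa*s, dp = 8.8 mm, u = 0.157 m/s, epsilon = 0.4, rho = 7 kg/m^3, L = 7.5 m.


dp = 8.8 mm = 0.0088 m
Viscous term = 150*0.0498*0.157*(1-0.4)^2 / (0.0088^2*0.4^3) = 85187.8
Inertial term = 1.75*7*0.157^2*(1-0.4) / (0.0088*0.4^3) = 321.68
dP/L = 85187.8 + 321.68 = 85509.5 Pa/m
dP = 85509.5 * 7.5 / 1000 = 641.3 kPa

641.3 kPa
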